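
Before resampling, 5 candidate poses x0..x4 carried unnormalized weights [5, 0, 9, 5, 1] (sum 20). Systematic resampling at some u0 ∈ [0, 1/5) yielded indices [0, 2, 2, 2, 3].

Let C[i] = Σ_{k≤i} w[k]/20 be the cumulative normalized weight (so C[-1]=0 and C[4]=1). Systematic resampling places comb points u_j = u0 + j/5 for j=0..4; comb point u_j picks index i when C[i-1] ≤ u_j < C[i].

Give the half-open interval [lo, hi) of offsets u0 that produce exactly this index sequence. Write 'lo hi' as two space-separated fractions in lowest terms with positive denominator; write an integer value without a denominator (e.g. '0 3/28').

C = [1/4, 1/4, 7/10, 19/20, 1]
j=0 picked index 0: u0 ∈ [0, 1/4)
j=1 picked index 2: u0 ∈ [1/20, 1/2)
j=2 picked index 2: u0 ∈ [-3/20, 3/10)
j=3 picked index 2: u0 ∈ [-7/20, 1/10)
j=4 picked index 3: u0 ∈ [-1/10, 3/20)
intersection: [1/20, 1/10)

1/20 1/10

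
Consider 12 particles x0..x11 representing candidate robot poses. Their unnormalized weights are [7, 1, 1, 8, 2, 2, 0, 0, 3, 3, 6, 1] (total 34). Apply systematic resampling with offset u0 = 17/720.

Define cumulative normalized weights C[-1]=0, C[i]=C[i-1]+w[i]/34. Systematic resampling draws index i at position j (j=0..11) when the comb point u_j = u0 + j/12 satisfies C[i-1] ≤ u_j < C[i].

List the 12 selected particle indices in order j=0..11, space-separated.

C = [7/34, 4/17, 9/34, 1/2, 19/34, 21/34, 21/34, 21/34, 12/17, 27/34, 33/34, 1]
j=0: u_0=17/720 ∈ [0, 7/34) → index 0
j=1: u_1=77/720 ∈ [0, 7/34) → index 0
j=2: u_2=137/720 ∈ [0, 7/34) → index 0
j=3: u_3=197/720 ∈ [9/34, 1/2) → index 3
j=4: u_4=257/720 ∈ [9/34, 1/2) → index 3
j=5: u_5=317/720 ∈ [9/34, 1/2) → index 3
j=6: u_6=377/720 ∈ [1/2, 19/34) → index 4
j=7: u_7=437/720 ∈ [19/34, 21/34) → index 5
j=8: u_8=497/720 ∈ [21/34, 12/17) → index 8
j=9: u_9=557/720 ∈ [12/17, 27/34) → index 9
j=10: u_10=617/720 ∈ [27/34, 33/34) → index 10
j=11: u_11=677/720 ∈ [27/34, 33/34) → index 10

0 0 0 3 3 3 4 5 8 9 10 10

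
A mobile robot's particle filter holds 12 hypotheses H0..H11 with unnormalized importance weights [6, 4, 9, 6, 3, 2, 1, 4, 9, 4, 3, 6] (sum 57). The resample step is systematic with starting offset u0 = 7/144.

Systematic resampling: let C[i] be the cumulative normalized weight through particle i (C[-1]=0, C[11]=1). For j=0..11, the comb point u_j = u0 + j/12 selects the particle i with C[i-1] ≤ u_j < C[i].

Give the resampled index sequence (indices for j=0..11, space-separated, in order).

C = [2/19, 10/57, 1/3, 25/57, 28/57, 10/19, 31/57, 35/57, 44/57, 16/19, 17/19, 1]
j=0: u_0=7/144 ∈ [0, 2/19) → index 0
j=1: u_1=19/144 ∈ [2/19, 10/57) → index 1
j=2: u_2=31/144 ∈ [10/57, 1/3) → index 2
j=3: u_3=43/144 ∈ [10/57, 1/3) → index 2
j=4: u_4=55/144 ∈ [1/3, 25/57) → index 3
j=5: u_5=67/144 ∈ [25/57, 28/57) → index 4
j=6: u_6=79/144 ∈ [31/57, 35/57) → index 7
j=7: u_7=91/144 ∈ [35/57, 44/57) → index 8
j=8: u_8=103/144 ∈ [35/57, 44/57) → index 8
j=9: u_9=115/144 ∈ [44/57, 16/19) → index 9
j=10: u_10=127/144 ∈ [16/19, 17/19) → index 10
j=11: u_11=139/144 ∈ [17/19, 1) → index 11

0 1 2 2 3 4 7 8 8 9 10 11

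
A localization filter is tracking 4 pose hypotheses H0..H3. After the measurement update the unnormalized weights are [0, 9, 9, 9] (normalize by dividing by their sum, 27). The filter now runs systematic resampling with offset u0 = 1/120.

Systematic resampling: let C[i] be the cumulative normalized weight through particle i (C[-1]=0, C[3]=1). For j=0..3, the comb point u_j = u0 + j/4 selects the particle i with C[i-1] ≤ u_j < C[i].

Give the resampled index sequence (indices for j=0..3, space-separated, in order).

1 1 2 3

C = [0, 1/3, 2/3, 1]
j=0: u_0=1/120 ∈ [0, 1/3) → index 1
j=1: u_1=31/120 ∈ [0, 1/3) → index 1
j=2: u_2=61/120 ∈ [1/3, 2/3) → index 2
j=3: u_3=91/120 ∈ [2/3, 1) → index 3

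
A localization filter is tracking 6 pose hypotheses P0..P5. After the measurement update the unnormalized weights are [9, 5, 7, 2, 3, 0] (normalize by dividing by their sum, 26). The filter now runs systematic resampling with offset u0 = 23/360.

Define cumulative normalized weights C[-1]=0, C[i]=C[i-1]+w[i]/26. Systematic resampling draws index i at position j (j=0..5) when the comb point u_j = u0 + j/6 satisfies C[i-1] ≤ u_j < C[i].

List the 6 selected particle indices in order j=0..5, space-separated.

C = [9/26, 7/13, 21/26, 23/26, 1, 1]
j=0: u_0=23/360 ∈ [0, 9/26) → index 0
j=1: u_1=83/360 ∈ [0, 9/26) → index 0
j=2: u_2=143/360 ∈ [9/26, 7/13) → index 1
j=3: u_3=203/360 ∈ [7/13, 21/26) → index 2
j=4: u_4=263/360 ∈ [7/13, 21/26) → index 2
j=5: u_5=323/360 ∈ [23/26, 1) → index 4

0 0 1 2 2 4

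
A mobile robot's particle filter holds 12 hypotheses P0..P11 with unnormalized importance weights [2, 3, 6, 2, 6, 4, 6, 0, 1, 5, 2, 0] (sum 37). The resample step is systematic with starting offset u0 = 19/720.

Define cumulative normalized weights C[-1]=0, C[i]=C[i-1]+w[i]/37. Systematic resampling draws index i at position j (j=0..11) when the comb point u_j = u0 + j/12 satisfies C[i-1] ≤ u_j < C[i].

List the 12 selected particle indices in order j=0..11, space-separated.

0 1 2 2 4 4 5 5 6 6 9 9

C = [2/37, 5/37, 11/37, 13/37, 19/37, 23/37, 29/37, 29/37, 30/37, 35/37, 1, 1]
j=0: u_0=19/720 ∈ [0, 2/37) → index 0
j=1: u_1=79/720 ∈ [2/37, 5/37) → index 1
j=2: u_2=139/720 ∈ [5/37, 11/37) → index 2
j=3: u_3=199/720 ∈ [5/37, 11/37) → index 2
j=4: u_4=259/720 ∈ [13/37, 19/37) → index 4
j=5: u_5=319/720 ∈ [13/37, 19/37) → index 4
j=6: u_6=379/720 ∈ [19/37, 23/37) → index 5
j=7: u_7=439/720 ∈ [19/37, 23/37) → index 5
j=8: u_8=499/720 ∈ [23/37, 29/37) → index 6
j=9: u_9=559/720 ∈ [23/37, 29/37) → index 6
j=10: u_10=619/720 ∈ [30/37, 35/37) → index 9
j=11: u_11=679/720 ∈ [30/37, 35/37) → index 9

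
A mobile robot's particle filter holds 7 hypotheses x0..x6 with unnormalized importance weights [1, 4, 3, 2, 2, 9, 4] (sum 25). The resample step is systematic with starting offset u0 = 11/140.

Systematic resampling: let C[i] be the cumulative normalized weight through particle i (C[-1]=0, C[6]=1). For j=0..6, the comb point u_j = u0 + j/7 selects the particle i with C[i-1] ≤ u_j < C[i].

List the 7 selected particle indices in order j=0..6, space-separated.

1 2 3 5 5 5 6

C = [1/25, 1/5, 8/25, 2/5, 12/25, 21/25, 1]
j=0: u_0=11/140 ∈ [1/25, 1/5) → index 1
j=1: u_1=31/140 ∈ [1/5, 8/25) → index 2
j=2: u_2=51/140 ∈ [8/25, 2/5) → index 3
j=3: u_3=71/140 ∈ [12/25, 21/25) → index 5
j=4: u_4=13/20 ∈ [12/25, 21/25) → index 5
j=5: u_5=111/140 ∈ [12/25, 21/25) → index 5
j=6: u_6=131/140 ∈ [21/25, 1) → index 6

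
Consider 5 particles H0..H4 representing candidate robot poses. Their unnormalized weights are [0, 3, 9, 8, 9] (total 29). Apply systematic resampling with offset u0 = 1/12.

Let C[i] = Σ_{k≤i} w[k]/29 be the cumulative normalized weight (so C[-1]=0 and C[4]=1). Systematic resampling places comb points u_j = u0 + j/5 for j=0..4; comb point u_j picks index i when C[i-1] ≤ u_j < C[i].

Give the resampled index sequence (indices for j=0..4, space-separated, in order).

1 2 3 3 4

C = [0, 3/29, 12/29, 20/29, 1]
j=0: u_0=1/12 ∈ [0, 3/29) → index 1
j=1: u_1=17/60 ∈ [3/29, 12/29) → index 2
j=2: u_2=29/60 ∈ [12/29, 20/29) → index 3
j=3: u_3=41/60 ∈ [12/29, 20/29) → index 3
j=4: u_4=53/60 ∈ [20/29, 1) → index 4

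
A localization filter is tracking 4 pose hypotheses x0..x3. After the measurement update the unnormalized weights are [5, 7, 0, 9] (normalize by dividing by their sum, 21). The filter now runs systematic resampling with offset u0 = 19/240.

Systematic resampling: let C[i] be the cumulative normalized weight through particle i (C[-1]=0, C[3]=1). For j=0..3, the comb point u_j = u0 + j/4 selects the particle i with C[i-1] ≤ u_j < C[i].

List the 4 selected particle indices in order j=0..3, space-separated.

0 1 3 3

C = [5/21, 4/7, 4/7, 1]
j=0: u_0=19/240 ∈ [0, 5/21) → index 0
j=1: u_1=79/240 ∈ [5/21, 4/7) → index 1
j=2: u_2=139/240 ∈ [4/7, 1) → index 3
j=3: u_3=199/240 ∈ [4/7, 1) → index 3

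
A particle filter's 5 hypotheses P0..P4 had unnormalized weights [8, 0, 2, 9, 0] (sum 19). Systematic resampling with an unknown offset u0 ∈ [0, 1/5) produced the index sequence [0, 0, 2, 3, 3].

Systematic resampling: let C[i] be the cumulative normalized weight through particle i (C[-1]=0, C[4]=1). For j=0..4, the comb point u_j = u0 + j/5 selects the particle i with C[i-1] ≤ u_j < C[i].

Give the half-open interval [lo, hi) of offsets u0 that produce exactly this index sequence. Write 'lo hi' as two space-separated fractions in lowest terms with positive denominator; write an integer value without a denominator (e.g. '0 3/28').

C = [8/19, 8/19, 10/19, 1, 1]
j=0 picked index 0: u0 ∈ [0, 8/19)
j=1 picked index 0: u0 ∈ [-1/5, 21/95)
j=2 picked index 2: u0 ∈ [2/95, 12/95)
j=3 picked index 3: u0 ∈ [-7/95, 2/5)
j=4 picked index 3: u0 ∈ [-26/95, 1/5)
intersection: [2/95, 12/95)

2/95 12/95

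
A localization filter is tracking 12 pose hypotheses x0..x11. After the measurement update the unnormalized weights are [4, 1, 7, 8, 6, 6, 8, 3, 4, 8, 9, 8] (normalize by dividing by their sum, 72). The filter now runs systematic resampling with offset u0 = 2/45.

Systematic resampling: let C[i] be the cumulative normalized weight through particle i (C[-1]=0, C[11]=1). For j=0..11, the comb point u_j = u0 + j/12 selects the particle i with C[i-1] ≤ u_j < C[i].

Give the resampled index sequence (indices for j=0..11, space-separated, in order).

C = [1/18, 5/72, 1/6, 5/18, 13/36, 4/9, 5/9, 43/72, 47/72, 55/72, 8/9, 1]
j=0: u_0=2/45 ∈ [0, 1/18) → index 0
j=1: u_1=23/180 ∈ [5/72, 1/6) → index 2
j=2: u_2=19/90 ∈ [1/6, 5/18) → index 3
j=3: u_3=53/180 ∈ [5/18, 13/36) → index 4
j=4: u_4=17/45 ∈ [13/36, 4/9) → index 5
j=5: u_5=83/180 ∈ [4/9, 5/9) → index 6
j=6: u_6=49/90 ∈ [4/9, 5/9) → index 6
j=7: u_7=113/180 ∈ [43/72, 47/72) → index 8
j=8: u_8=32/45 ∈ [47/72, 55/72) → index 9
j=9: u_9=143/180 ∈ [55/72, 8/9) → index 10
j=10: u_10=79/90 ∈ [55/72, 8/9) → index 10
j=11: u_11=173/180 ∈ [8/9, 1) → index 11

0 2 3 4 5 6 6 8 9 10 10 11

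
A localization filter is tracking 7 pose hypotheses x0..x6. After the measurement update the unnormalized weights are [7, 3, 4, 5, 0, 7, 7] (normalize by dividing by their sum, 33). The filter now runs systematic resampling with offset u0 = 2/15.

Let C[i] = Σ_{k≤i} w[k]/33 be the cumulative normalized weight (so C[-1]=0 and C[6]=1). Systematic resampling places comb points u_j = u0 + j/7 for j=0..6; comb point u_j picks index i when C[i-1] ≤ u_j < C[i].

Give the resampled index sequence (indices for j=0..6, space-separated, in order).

C = [7/33, 10/33, 14/33, 19/33, 19/33, 26/33, 1]
j=0: u_0=2/15 ∈ [0, 7/33) → index 0
j=1: u_1=29/105 ∈ [7/33, 10/33) → index 1
j=2: u_2=44/105 ∈ [10/33, 14/33) → index 2
j=3: u_3=59/105 ∈ [14/33, 19/33) → index 3
j=4: u_4=74/105 ∈ [19/33, 26/33) → index 5
j=5: u_5=89/105 ∈ [26/33, 1) → index 6
j=6: u_6=104/105 ∈ [26/33, 1) → index 6

0 1 2 3 5 6 6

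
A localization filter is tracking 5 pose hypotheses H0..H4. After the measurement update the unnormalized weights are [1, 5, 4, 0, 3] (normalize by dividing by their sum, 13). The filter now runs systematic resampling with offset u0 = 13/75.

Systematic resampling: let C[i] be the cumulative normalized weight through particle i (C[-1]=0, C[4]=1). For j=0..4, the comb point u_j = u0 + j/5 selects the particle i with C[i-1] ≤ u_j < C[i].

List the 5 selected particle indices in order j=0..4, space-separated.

C = [1/13, 6/13, 10/13, 10/13, 1]
j=0: u_0=13/75 ∈ [1/13, 6/13) → index 1
j=1: u_1=28/75 ∈ [1/13, 6/13) → index 1
j=2: u_2=43/75 ∈ [6/13, 10/13) → index 2
j=3: u_3=58/75 ∈ [10/13, 1) → index 4
j=4: u_4=73/75 ∈ [10/13, 1) → index 4

1 1 2 4 4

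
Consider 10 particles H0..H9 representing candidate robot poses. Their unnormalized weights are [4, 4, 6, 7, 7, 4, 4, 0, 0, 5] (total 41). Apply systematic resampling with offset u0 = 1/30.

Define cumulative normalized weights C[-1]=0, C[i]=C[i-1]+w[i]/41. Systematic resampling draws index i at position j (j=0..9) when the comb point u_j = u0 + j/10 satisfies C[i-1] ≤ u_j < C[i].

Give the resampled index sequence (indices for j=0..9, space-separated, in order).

C = [4/41, 8/41, 14/41, 21/41, 28/41, 32/41, 36/41, 36/41, 36/41, 1]
j=0: u_0=1/30 ∈ [0, 4/41) → index 0
j=1: u_1=2/15 ∈ [4/41, 8/41) → index 1
j=2: u_2=7/30 ∈ [8/41, 14/41) → index 2
j=3: u_3=1/3 ∈ [8/41, 14/41) → index 2
j=4: u_4=13/30 ∈ [14/41, 21/41) → index 3
j=5: u_5=8/15 ∈ [21/41, 28/41) → index 4
j=6: u_6=19/30 ∈ [21/41, 28/41) → index 4
j=7: u_7=11/15 ∈ [28/41, 32/41) → index 5
j=8: u_8=5/6 ∈ [32/41, 36/41) → index 6
j=9: u_9=14/15 ∈ [36/41, 1) → index 9

0 1 2 2 3 4 4 5 6 9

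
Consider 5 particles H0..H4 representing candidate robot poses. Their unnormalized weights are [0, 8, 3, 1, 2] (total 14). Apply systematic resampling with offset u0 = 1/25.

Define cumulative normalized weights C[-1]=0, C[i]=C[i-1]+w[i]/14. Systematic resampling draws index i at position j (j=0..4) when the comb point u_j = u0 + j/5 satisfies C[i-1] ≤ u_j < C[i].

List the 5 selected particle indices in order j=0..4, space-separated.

1 1 1 2 3

C = [0, 4/7, 11/14, 6/7, 1]
j=0: u_0=1/25 ∈ [0, 4/7) → index 1
j=1: u_1=6/25 ∈ [0, 4/7) → index 1
j=2: u_2=11/25 ∈ [0, 4/7) → index 1
j=3: u_3=16/25 ∈ [4/7, 11/14) → index 2
j=4: u_4=21/25 ∈ [11/14, 6/7) → index 3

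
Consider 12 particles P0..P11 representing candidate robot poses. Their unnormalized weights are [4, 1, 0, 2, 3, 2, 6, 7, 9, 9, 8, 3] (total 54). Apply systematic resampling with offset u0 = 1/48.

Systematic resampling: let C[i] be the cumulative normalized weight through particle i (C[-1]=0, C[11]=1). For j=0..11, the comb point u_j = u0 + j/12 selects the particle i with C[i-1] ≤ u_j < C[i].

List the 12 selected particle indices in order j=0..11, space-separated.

0 3 5 6 7 7 8 8 9 9 10 10

C = [2/27, 5/54, 5/54, 7/54, 5/27, 2/9, 1/3, 25/54, 17/27, 43/54, 17/18, 1]
j=0: u_0=1/48 ∈ [0, 2/27) → index 0
j=1: u_1=5/48 ∈ [5/54, 7/54) → index 3
j=2: u_2=3/16 ∈ [5/27, 2/9) → index 5
j=3: u_3=13/48 ∈ [2/9, 1/3) → index 6
j=4: u_4=17/48 ∈ [1/3, 25/54) → index 7
j=5: u_5=7/16 ∈ [1/3, 25/54) → index 7
j=6: u_6=25/48 ∈ [25/54, 17/27) → index 8
j=7: u_7=29/48 ∈ [25/54, 17/27) → index 8
j=8: u_8=11/16 ∈ [17/27, 43/54) → index 9
j=9: u_9=37/48 ∈ [17/27, 43/54) → index 9
j=10: u_10=41/48 ∈ [43/54, 17/18) → index 10
j=11: u_11=15/16 ∈ [43/54, 17/18) → index 10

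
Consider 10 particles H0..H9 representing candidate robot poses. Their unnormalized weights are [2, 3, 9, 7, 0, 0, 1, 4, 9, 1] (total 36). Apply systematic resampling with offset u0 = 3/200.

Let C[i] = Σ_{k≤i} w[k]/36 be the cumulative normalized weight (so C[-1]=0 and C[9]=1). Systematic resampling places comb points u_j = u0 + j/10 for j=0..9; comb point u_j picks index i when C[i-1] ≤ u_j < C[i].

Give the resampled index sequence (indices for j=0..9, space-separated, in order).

C = [1/18, 5/36, 7/18, 7/12, 7/12, 7/12, 11/18, 13/18, 35/36, 1]
j=0: u_0=3/200 ∈ [0, 1/18) → index 0
j=1: u_1=23/200 ∈ [1/18, 5/36) → index 1
j=2: u_2=43/200 ∈ [5/36, 7/18) → index 2
j=3: u_3=63/200 ∈ [5/36, 7/18) → index 2
j=4: u_4=83/200 ∈ [7/18, 7/12) → index 3
j=5: u_5=103/200 ∈ [7/18, 7/12) → index 3
j=6: u_6=123/200 ∈ [11/18, 13/18) → index 7
j=7: u_7=143/200 ∈ [11/18, 13/18) → index 7
j=8: u_8=163/200 ∈ [13/18, 35/36) → index 8
j=9: u_9=183/200 ∈ [13/18, 35/36) → index 8

0 1 2 2 3 3 7 7 8 8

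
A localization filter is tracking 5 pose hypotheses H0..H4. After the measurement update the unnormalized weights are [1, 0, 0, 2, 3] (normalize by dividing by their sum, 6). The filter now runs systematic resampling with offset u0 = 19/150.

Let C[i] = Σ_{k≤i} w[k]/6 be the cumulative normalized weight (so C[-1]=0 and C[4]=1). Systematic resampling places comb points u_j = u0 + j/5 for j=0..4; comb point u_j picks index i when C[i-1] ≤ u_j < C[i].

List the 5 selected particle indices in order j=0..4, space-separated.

0 3 4 4 4

C = [1/6, 1/6, 1/6, 1/2, 1]
j=0: u_0=19/150 ∈ [0, 1/6) → index 0
j=1: u_1=49/150 ∈ [1/6, 1/2) → index 3
j=2: u_2=79/150 ∈ [1/2, 1) → index 4
j=3: u_3=109/150 ∈ [1/2, 1) → index 4
j=4: u_4=139/150 ∈ [1/2, 1) → index 4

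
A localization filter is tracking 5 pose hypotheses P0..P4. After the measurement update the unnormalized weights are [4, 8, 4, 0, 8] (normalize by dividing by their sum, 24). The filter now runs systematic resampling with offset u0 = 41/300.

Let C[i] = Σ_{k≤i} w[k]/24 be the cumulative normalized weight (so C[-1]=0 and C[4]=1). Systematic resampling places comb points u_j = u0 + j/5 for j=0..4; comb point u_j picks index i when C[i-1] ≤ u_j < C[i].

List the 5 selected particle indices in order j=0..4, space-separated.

0 1 2 4 4

C = [1/6, 1/2, 2/3, 2/3, 1]
j=0: u_0=41/300 ∈ [0, 1/6) → index 0
j=1: u_1=101/300 ∈ [1/6, 1/2) → index 1
j=2: u_2=161/300 ∈ [1/2, 2/3) → index 2
j=3: u_3=221/300 ∈ [2/3, 1) → index 4
j=4: u_4=281/300 ∈ [2/3, 1) → index 4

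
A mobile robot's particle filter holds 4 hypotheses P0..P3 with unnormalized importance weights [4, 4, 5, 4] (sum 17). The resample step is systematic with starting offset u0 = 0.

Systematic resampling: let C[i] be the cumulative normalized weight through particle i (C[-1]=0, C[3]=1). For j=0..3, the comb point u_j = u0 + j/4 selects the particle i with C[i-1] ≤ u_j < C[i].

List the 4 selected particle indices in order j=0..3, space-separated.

C = [4/17, 8/17, 13/17, 1]
j=0: u_0=0 ∈ [0, 4/17) → index 0
j=1: u_1=1/4 ∈ [4/17, 8/17) → index 1
j=2: u_2=1/2 ∈ [8/17, 13/17) → index 2
j=3: u_3=3/4 ∈ [8/17, 13/17) → index 2

0 1 2 2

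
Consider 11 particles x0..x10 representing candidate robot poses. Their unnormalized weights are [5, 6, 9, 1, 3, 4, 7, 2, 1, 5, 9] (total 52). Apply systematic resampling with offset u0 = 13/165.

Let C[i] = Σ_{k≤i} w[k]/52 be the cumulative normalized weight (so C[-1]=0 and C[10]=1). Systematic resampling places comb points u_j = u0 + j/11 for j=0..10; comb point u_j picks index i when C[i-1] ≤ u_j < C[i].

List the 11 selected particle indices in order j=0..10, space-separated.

C = [5/52, 11/52, 5/13, 21/52, 6/13, 7/13, 35/52, 37/52, 19/26, 43/52, 1]
j=0: u_0=13/165 ∈ [0, 5/52) → index 0
j=1: u_1=28/165 ∈ [5/52, 11/52) → index 1
j=2: u_2=43/165 ∈ [11/52, 5/13) → index 2
j=3: u_3=58/165 ∈ [11/52, 5/13) → index 2
j=4: u_4=73/165 ∈ [21/52, 6/13) → index 4
j=5: u_5=8/15 ∈ [6/13, 7/13) → index 5
j=6: u_6=103/165 ∈ [7/13, 35/52) → index 6
j=7: u_7=118/165 ∈ [37/52, 19/26) → index 8
j=8: u_8=133/165 ∈ [19/26, 43/52) → index 9
j=9: u_9=148/165 ∈ [43/52, 1) → index 10
j=10: u_10=163/165 ∈ [43/52, 1) → index 10

0 1 2 2 4 5 6 8 9 10 10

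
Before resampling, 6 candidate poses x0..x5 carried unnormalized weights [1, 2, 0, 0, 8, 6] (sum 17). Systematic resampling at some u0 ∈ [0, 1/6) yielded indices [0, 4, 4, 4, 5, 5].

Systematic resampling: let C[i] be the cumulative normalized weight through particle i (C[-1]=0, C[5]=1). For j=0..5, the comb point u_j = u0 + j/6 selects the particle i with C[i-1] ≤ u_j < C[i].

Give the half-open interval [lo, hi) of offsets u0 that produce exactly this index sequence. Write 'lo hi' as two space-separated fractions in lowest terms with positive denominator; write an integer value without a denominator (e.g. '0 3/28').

1/102 1/17

C = [1/17, 3/17, 3/17, 3/17, 11/17, 1]
j=0 picked index 0: u0 ∈ [0, 1/17)
j=1 picked index 4: u0 ∈ [1/102, 49/102)
j=2 picked index 4: u0 ∈ [-8/51, 16/51)
j=3 picked index 4: u0 ∈ [-11/34, 5/34)
j=4 picked index 5: u0 ∈ [-1/51, 1/3)
j=5 picked index 5: u0 ∈ [-19/102, 1/6)
intersection: [1/102, 1/17)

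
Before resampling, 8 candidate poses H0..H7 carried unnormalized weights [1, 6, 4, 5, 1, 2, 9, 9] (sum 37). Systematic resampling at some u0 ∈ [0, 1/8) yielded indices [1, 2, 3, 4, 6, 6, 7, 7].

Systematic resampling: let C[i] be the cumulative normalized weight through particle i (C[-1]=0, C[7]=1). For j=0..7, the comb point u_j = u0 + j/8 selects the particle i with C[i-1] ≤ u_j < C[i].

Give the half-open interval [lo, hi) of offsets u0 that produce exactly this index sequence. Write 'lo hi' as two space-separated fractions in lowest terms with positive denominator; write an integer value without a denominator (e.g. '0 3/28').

C = [1/37, 7/37, 11/37, 16/37, 17/37, 19/37, 28/37, 1]
j=0 picked index 1: u0 ∈ [1/37, 7/37)
j=1 picked index 2: u0 ∈ [19/296, 51/296)
j=2 picked index 3: u0 ∈ [7/148, 27/148)
j=3 picked index 4: u0 ∈ [17/296, 25/296)
j=4 picked index 6: u0 ∈ [1/74, 19/74)
j=5 picked index 6: u0 ∈ [-33/296, 39/296)
j=6 picked index 7: u0 ∈ [1/148, 1/4)
j=7 picked index 7: u0 ∈ [-35/296, 1/8)
intersection: [19/296, 25/296)

19/296 25/296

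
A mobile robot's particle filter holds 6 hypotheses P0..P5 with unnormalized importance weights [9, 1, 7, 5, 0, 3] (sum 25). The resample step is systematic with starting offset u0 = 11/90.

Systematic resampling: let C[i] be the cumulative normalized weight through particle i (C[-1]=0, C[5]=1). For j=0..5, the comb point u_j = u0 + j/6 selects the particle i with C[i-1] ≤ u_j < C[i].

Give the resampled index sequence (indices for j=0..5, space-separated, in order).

0 0 2 2 3 5

C = [9/25, 2/5, 17/25, 22/25, 22/25, 1]
j=0: u_0=11/90 ∈ [0, 9/25) → index 0
j=1: u_1=13/45 ∈ [0, 9/25) → index 0
j=2: u_2=41/90 ∈ [2/5, 17/25) → index 2
j=3: u_3=28/45 ∈ [2/5, 17/25) → index 2
j=4: u_4=71/90 ∈ [17/25, 22/25) → index 3
j=5: u_5=43/45 ∈ [22/25, 1) → index 5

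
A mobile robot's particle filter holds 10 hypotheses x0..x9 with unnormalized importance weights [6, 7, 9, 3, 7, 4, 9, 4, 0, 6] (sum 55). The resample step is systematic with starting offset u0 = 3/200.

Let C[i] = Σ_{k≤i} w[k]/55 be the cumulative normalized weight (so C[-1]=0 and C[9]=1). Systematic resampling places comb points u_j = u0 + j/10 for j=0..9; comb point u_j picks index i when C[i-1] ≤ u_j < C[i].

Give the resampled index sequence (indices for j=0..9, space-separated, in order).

0 1 1 2 3 4 5 6 6 9

C = [6/55, 13/55, 2/5, 5/11, 32/55, 36/55, 9/11, 49/55, 49/55, 1]
j=0: u_0=3/200 ∈ [0, 6/55) → index 0
j=1: u_1=23/200 ∈ [6/55, 13/55) → index 1
j=2: u_2=43/200 ∈ [6/55, 13/55) → index 1
j=3: u_3=63/200 ∈ [13/55, 2/5) → index 2
j=4: u_4=83/200 ∈ [2/5, 5/11) → index 3
j=5: u_5=103/200 ∈ [5/11, 32/55) → index 4
j=6: u_6=123/200 ∈ [32/55, 36/55) → index 5
j=7: u_7=143/200 ∈ [36/55, 9/11) → index 6
j=8: u_8=163/200 ∈ [36/55, 9/11) → index 6
j=9: u_9=183/200 ∈ [49/55, 1) → index 9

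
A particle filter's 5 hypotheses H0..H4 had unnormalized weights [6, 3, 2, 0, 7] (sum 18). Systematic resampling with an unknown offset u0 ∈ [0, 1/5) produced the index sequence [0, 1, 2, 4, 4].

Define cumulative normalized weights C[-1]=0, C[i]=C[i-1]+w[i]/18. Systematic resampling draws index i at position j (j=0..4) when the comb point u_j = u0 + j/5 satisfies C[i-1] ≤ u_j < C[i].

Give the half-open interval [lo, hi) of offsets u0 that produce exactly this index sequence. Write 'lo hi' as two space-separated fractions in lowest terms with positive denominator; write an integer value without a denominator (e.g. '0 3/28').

C = [1/3, 1/2, 11/18, 11/18, 1]
j=0 picked index 0: u0 ∈ [0, 1/3)
j=1 picked index 1: u0 ∈ [2/15, 3/10)
j=2 picked index 2: u0 ∈ [1/10, 19/90)
j=3 picked index 4: u0 ∈ [1/90, 2/5)
j=4 picked index 4: u0 ∈ [-17/90, 1/5)
intersection: [2/15, 1/5)

2/15 1/5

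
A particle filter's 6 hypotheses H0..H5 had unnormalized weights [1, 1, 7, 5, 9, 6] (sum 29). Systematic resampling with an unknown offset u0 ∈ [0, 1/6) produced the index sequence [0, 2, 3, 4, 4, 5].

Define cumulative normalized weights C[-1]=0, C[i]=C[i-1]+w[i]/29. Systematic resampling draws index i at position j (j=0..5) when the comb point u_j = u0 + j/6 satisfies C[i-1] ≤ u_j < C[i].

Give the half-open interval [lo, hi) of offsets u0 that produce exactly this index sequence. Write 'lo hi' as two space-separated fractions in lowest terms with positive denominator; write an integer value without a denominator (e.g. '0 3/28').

C = [1/29, 2/29, 9/29, 14/29, 23/29, 1]
j=0 picked index 0: u0 ∈ [0, 1/29)
j=1 picked index 2: u0 ∈ [-17/174, 25/174)
j=2 picked index 3: u0 ∈ [-2/87, 13/87)
j=3 picked index 4: u0 ∈ [-1/58, 17/58)
j=4 picked index 4: u0 ∈ [-16/87, 11/87)
j=5 picked index 5: u0 ∈ [-7/174, 1/6)
intersection: [0, 1/29)

0 1/29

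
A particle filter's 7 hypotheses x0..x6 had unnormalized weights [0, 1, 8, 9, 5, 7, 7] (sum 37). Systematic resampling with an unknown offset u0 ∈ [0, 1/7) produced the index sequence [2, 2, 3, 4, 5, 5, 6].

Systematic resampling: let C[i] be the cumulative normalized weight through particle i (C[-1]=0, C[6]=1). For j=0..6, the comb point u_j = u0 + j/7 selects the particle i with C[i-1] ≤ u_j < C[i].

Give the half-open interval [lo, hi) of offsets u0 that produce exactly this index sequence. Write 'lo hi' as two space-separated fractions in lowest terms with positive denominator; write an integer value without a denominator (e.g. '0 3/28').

15/259 25/259

C = [0, 1/37, 9/37, 18/37, 23/37, 30/37, 1]
j=0 picked index 2: u0 ∈ [1/37, 9/37)
j=1 picked index 2: u0 ∈ [-30/259, 26/259)
j=2 picked index 3: u0 ∈ [-11/259, 52/259)
j=3 picked index 4: u0 ∈ [15/259, 50/259)
j=4 picked index 5: u0 ∈ [13/259, 62/259)
j=5 picked index 5: u0 ∈ [-24/259, 25/259)
j=6 picked index 6: u0 ∈ [-12/259, 1/7)
intersection: [15/259, 25/259)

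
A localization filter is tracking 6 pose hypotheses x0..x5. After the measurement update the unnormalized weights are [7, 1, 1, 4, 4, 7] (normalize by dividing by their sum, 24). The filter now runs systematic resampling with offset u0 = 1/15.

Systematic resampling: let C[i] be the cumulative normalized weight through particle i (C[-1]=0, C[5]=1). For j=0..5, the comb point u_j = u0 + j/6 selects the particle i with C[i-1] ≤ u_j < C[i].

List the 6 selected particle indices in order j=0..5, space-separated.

0 0 3 4 5 5

C = [7/24, 1/3, 3/8, 13/24, 17/24, 1]
j=0: u_0=1/15 ∈ [0, 7/24) → index 0
j=1: u_1=7/30 ∈ [0, 7/24) → index 0
j=2: u_2=2/5 ∈ [3/8, 13/24) → index 3
j=3: u_3=17/30 ∈ [13/24, 17/24) → index 4
j=4: u_4=11/15 ∈ [17/24, 1) → index 5
j=5: u_5=9/10 ∈ [17/24, 1) → index 5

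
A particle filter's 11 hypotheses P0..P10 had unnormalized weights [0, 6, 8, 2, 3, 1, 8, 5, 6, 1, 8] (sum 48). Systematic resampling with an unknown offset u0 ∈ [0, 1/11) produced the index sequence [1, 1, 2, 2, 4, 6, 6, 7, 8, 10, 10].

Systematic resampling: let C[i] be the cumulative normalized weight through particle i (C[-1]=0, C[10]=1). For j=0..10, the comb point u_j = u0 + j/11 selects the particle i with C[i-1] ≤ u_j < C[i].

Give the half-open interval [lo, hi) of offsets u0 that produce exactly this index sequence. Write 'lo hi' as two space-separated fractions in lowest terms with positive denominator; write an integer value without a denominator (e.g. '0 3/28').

1/66 5/264

C = [0, 1/8, 7/24, 1/3, 19/48, 5/12, 7/12, 11/16, 13/16, 5/6, 1]
j=0 picked index 1: u0 ∈ [0, 1/8)
j=1 picked index 1: u0 ∈ [-1/11, 3/88)
j=2 picked index 2: u0 ∈ [-5/88, 29/264)
j=3 picked index 2: u0 ∈ [-13/88, 5/264)
j=4 picked index 4: u0 ∈ [-1/33, 17/528)
j=5 picked index 6: u0 ∈ [-5/132, 17/132)
j=6 picked index 6: u0 ∈ [-17/132, 5/132)
j=7 picked index 7: u0 ∈ [-7/132, 9/176)
j=8 picked index 8: u0 ∈ [-7/176, 15/176)
j=9 picked index 10: u0 ∈ [1/66, 2/11)
j=10 picked index 10: u0 ∈ [-5/66, 1/11)
intersection: [1/66, 5/264)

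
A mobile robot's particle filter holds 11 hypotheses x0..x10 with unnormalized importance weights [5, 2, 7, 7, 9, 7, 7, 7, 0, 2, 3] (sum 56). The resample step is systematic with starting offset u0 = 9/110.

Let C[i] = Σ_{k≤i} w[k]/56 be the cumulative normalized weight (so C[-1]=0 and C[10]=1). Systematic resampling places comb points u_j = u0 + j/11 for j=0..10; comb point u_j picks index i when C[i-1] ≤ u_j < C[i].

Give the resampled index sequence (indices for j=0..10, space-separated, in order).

0 2 3 3 4 5 5 6 7 7 10

C = [5/56, 1/8, 1/4, 3/8, 15/28, 37/56, 11/14, 51/56, 51/56, 53/56, 1]
j=0: u_0=9/110 ∈ [0, 5/56) → index 0
j=1: u_1=19/110 ∈ [1/8, 1/4) → index 2
j=2: u_2=29/110 ∈ [1/4, 3/8) → index 3
j=3: u_3=39/110 ∈ [1/4, 3/8) → index 3
j=4: u_4=49/110 ∈ [3/8, 15/28) → index 4
j=5: u_5=59/110 ∈ [15/28, 37/56) → index 5
j=6: u_6=69/110 ∈ [15/28, 37/56) → index 5
j=7: u_7=79/110 ∈ [37/56, 11/14) → index 6
j=8: u_8=89/110 ∈ [11/14, 51/56) → index 7
j=9: u_9=9/10 ∈ [11/14, 51/56) → index 7
j=10: u_10=109/110 ∈ [53/56, 1) → index 10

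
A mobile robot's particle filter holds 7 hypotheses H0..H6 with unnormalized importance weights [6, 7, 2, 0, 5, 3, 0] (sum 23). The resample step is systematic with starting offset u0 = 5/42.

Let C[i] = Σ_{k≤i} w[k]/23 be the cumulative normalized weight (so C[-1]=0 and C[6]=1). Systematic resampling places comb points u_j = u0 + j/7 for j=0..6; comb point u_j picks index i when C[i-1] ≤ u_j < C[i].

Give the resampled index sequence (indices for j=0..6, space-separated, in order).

0 1 1 1 4 4 5

C = [6/23, 13/23, 15/23, 15/23, 20/23, 1, 1]
j=0: u_0=5/42 ∈ [0, 6/23) → index 0
j=1: u_1=11/42 ∈ [6/23, 13/23) → index 1
j=2: u_2=17/42 ∈ [6/23, 13/23) → index 1
j=3: u_3=23/42 ∈ [6/23, 13/23) → index 1
j=4: u_4=29/42 ∈ [15/23, 20/23) → index 4
j=5: u_5=5/6 ∈ [15/23, 20/23) → index 4
j=6: u_6=41/42 ∈ [20/23, 1) → index 5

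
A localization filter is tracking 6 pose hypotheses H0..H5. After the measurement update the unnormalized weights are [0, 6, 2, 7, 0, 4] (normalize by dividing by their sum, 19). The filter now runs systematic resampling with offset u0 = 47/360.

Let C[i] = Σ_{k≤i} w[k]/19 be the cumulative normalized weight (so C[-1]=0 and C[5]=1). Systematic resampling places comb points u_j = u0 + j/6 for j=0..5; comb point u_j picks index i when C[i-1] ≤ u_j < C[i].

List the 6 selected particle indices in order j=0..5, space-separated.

C = [0, 6/19, 8/19, 15/19, 15/19, 1]
j=0: u_0=47/360 ∈ [0, 6/19) → index 1
j=1: u_1=107/360 ∈ [0, 6/19) → index 1
j=2: u_2=167/360 ∈ [8/19, 15/19) → index 3
j=3: u_3=227/360 ∈ [8/19, 15/19) → index 3
j=4: u_4=287/360 ∈ [15/19, 1) → index 5
j=5: u_5=347/360 ∈ [15/19, 1) → index 5

1 1 3 3 5 5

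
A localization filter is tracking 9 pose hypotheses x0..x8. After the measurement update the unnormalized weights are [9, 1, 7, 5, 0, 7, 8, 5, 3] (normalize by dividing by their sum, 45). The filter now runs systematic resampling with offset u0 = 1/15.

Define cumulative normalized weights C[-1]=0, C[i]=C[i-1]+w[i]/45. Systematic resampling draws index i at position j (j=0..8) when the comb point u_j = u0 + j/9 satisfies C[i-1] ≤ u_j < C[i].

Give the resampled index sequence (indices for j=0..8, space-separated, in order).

0 0 2 3 5 5 6 7 8

C = [1/5, 2/9, 17/45, 22/45, 22/45, 29/45, 37/45, 14/15, 1]
j=0: u_0=1/15 ∈ [0, 1/5) → index 0
j=1: u_1=8/45 ∈ [0, 1/5) → index 0
j=2: u_2=13/45 ∈ [2/9, 17/45) → index 2
j=3: u_3=2/5 ∈ [17/45, 22/45) → index 3
j=4: u_4=23/45 ∈ [22/45, 29/45) → index 5
j=5: u_5=28/45 ∈ [22/45, 29/45) → index 5
j=6: u_6=11/15 ∈ [29/45, 37/45) → index 6
j=7: u_7=38/45 ∈ [37/45, 14/15) → index 7
j=8: u_8=43/45 ∈ [14/15, 1) → index 8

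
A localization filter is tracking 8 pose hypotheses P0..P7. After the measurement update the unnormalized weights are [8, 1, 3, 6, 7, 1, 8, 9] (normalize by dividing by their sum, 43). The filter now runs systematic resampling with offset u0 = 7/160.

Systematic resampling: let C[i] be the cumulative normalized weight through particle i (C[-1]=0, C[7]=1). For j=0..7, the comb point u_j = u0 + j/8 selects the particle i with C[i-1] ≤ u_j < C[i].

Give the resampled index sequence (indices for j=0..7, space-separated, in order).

0 0 3 4 4 6 7 7

C = [8/43, 9/43, 12/43, 18/43, 25/43, 26/43, 34/43, 1]
j=0: u_0=7/160 ∈ [0, 8/43) → index 0
j=1: u_1=27/160 ∈ [0, 8/43) → index 0
j=2: u_2=47/160 ∈ [12/43, 18/43) → index 3
j=3: u_3=67/160 ∈ [18/43, 25/43) → index 4
j=4: u_4=87/160 ∈ [18/43, 25/43) → index 4
j=5: u_5=107/160 ∈ [26/43, 34/43) → index 6
j=6: u_6=127/160 ∈ [34/43, 1) → index 7
j=7: u_7=147/160 ∈ [34/43, 1) → index 7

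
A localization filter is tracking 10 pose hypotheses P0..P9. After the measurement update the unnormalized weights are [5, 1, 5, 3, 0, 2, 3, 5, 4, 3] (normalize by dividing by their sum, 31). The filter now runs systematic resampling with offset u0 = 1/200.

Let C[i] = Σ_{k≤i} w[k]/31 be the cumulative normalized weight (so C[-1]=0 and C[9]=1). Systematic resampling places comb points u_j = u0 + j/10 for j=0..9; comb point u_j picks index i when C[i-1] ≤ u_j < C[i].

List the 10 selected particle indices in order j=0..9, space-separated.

0 0 2 2 3 5 6 7 8 9

C = [5/31, 6/31, 11/31, 14/31, 14/31, 16/31, 19/31, 24/31, 28/31, 1]
j=0: u_0=1/200 ∈ [0, 5/31) → index 0
j=1: u_1=21/200 ∈ [0, 5/31) → index 0
j=2: u_2=41/200 ∈ [6/31, 11/31) → index 2
j=3: u_3=61/200 ∈ [6/31, 11/31) → index 2
j=4: u_4=81/200 ∈ [11/31, 14/31) → index 3
j=5: u_5=101/200 ∈ [14/31, 16/31) → index 5
j=6: u_6=121/200 ∈ [16/31, 19/31) → index 6
j=7: u_7=141/200 ∈ [19/31, 24/31) → index 7
j=8: u_8=161/200 ∈ [24/31, 28/31) → index 8
j=9: u_9=181/200 ∈ [28/31, 1) → index 9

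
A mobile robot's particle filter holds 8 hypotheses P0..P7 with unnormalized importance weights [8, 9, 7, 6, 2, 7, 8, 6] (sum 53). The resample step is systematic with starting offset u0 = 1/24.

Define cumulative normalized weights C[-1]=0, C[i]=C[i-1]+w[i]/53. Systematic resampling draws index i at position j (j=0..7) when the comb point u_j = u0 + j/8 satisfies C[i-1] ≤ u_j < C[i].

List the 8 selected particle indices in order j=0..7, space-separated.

C = [8/53, 17/53, 24/53, 30/53, 32/53, 39/53, 47/53, 1]
j=0: u_0=1/24 ∈ [0, 8/53) → index 0
j=1: u_1=1/6 ∈ [8/53, 17/53) → index 1
j=2: u_2=7/24 ∈ [8/53, 17/53) → index 1
j=3: u_3=5/12 ∈ [17/53, 24/53) → index 2
j=4: u_4=13/24 ∈ [24/53, 30/53) → index 3
j=5: u_5=2/3 ∈ [32/53, 39/53) → index 5
j=6: u_6=19/24 ∈ [39/53, 47/53) → index 6
j=7: u_7=11/12 ∈ [47/53, 1) → index 7

0 1 1 2 3 5 6 7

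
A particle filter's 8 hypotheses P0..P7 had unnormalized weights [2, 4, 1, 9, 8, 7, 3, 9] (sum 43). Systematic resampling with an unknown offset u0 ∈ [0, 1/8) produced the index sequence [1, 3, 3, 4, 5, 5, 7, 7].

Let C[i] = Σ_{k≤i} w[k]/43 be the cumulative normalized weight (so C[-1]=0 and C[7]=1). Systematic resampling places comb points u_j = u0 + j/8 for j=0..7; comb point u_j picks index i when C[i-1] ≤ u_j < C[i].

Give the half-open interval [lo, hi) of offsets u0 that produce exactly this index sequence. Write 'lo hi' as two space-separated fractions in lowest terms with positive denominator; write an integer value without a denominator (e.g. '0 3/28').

C = [2/43, 6/43, 7/43, 16/43, 24/43, 31/43, 34/43, 1]
j=0 picked index 1: u0 ∈ [2/43, 6/43)
j=1 picked index 3: u0 ∈ [13/344, 85/344)
j=2 picked index 3: u0 ∈ [-15/172, 21/172)
j=3 picked index 4: u0 ∈ [-1/344, 63/344)
j=4 picked index 5: u0 ∈ [5/86, 19/86)
j=5 picked index 5: u0 ∈ [-23/344, 33/344)
j=6 picked index 7: u0 ∈ [7/172, 1/4)
j=7 picked index 7: u0 ∈ [-29/344, 1/8)
intersection: [5/86, 33/344)

5/86 33/344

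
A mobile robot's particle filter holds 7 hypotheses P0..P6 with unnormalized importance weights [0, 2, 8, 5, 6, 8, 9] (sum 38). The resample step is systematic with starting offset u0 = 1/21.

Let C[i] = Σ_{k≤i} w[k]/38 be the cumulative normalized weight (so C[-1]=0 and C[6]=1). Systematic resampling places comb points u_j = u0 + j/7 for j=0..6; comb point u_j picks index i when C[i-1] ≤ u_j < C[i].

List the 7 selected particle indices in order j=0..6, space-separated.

1 2 3 4 5 5 6

C = [0, 1/19, 5/19, 15/38, 21/38, 29/38, 1]
j=0: u_0=1/21 ∈ [0, 1/19) → index 1
j=1: u_1=4/21 ∈ [1/19, 5/19) → index 2
j=2: u_2=1/3 ∈ [5/19, 15/38) → index 3
j=3: u_3=10/21 ∈ [15/38, 21/38) → index 4
j=4: u_4=13/21 ∈ [21/38, 29/38) → index 5
j=5: u_5=16/21 ∈ [21/38, 29/38) → index 5
j=6: u_6=19/21 ∈ [29/38, 1) → index 6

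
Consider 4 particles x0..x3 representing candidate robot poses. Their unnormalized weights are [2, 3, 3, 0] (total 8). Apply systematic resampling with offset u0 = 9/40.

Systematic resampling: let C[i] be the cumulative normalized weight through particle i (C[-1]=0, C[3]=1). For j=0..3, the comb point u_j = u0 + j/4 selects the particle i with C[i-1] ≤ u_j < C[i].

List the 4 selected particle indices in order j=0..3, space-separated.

0 1 2 2

C = [1/4, 5/8, 1, 1]
j=0: u_0=9/40 ∈ [0, 1/4) → index 0
j=1: u_1=19/40 ∈ [1/4, 5/8) → index 1
j=2: u_2=29/40 ∈ [5/8, 1) → index 2
j=3: u_3=39/40 ∈ [5/8, 1) → index 2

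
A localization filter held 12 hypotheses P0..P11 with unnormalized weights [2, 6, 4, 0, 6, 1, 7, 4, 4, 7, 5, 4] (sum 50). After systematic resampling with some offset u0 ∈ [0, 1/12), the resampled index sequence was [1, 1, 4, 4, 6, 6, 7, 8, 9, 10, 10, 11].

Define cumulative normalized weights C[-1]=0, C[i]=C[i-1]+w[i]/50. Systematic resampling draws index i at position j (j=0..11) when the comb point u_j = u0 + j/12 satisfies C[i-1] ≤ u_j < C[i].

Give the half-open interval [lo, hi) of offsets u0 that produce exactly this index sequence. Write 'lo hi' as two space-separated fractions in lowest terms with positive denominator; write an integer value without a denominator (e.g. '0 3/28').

C = [1/25, 4/25, 6/25, 6/25, 9/25, 19/50, 13/25, 3/5, 17/25, 41/50, 23/25, 1]
j=0 picked index 1: u0 ∈ [1/25, 4/25)
j=1 picked index 1: u0 ∈ [-13/300, 23/300)
j=2 picked index 4: u0 ∈ [11/150, 29/150)
j=3 picked index 4: u0 ∈ [-1/100, 11/100)
j=4 picked index 6: u0 ∈ [7/150, 14/75)
j=5 picked index 6: u0 ∈ [-11/300, 31/300)
j=6 picked index 7: u0 ∈ [1/50, 1/10)
j=7 picked index 8: u0 ∈ [1/60, 29/300)
j=8 picked index 9: u0 ∈ [1/75, 23/150)
j=9 picked index 10: u0 ∈ [7/100, 17/100)
j=10 picked index 10: u0 ∈ [-1/75, 13/150)
j=11 picked index 11: u0 ∈ [1/300, 1/12)
intersection: [11/150, 23/300)

11/150 23/300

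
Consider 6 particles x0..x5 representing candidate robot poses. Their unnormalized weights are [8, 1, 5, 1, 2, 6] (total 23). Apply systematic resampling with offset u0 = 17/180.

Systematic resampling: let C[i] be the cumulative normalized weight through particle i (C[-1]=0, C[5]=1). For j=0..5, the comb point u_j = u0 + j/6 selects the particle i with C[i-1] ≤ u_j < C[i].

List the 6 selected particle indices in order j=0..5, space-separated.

C = [8/23, 9/23, 14/23, 15/23, 17/23, 1]
j=0: u_0=17/180 ∈ [0, 8/23) → index 0
j=1: u_1=47/180 ∈ [0, 8/23) → index 0
j=2: u_2=77/180 ∈ [9/23, 14/23) → index 2
j=3: u_3=107/180 ∈ [9/23, 14/23) → index 2
j=4: u_4=137/180 ∈ [17/23, 1) → index 5
j=5: u_5=167/180 ∈ [17/23, 1) → index 5

0 0 2 2 5 5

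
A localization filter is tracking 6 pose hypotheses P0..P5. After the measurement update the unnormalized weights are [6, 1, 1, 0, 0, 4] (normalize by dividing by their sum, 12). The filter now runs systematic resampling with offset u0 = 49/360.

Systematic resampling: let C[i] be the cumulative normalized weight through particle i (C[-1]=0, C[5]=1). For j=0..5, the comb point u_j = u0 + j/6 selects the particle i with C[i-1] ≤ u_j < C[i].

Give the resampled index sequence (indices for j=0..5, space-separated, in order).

C = [1/2, 7/12, 2/3, 2/3, 2/3, 1]
j=0: u_0=49/360 ∈ [0, 1/2) → index 0
j=1: u_1=109/360 ∈ [0, 1/2) → index 0
j=2: u_2=169/360 ∈ [0, 1/2) → index 0
j=3: u_3=229/360 ∈ [7/12, 2/3) → index 2
j=4: u_4=289/360 ∈ [2/3, 1) → index 5
j=5: u_5=349/360 ∈ [2/3, 1) → index 5

0 0 0 2 5 5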